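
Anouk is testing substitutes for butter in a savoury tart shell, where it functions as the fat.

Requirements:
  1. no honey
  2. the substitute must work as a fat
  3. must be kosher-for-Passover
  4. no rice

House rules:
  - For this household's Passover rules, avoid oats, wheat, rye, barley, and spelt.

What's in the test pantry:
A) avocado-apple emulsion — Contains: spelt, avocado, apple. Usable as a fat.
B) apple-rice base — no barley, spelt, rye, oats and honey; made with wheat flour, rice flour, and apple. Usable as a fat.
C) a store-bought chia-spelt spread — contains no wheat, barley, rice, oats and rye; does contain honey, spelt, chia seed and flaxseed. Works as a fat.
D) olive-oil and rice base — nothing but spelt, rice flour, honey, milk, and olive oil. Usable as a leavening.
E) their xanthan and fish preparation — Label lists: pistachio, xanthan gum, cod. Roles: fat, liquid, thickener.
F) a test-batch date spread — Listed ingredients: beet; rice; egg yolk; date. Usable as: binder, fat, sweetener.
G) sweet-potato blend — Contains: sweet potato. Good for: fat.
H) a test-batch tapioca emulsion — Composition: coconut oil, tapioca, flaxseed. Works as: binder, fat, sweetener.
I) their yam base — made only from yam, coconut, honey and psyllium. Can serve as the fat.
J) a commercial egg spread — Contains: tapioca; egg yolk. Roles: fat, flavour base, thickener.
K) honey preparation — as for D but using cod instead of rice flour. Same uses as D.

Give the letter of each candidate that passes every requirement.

A: has spelt, so not kosher-for-Passover — reject
B: has wheat flour, so not kosher-for-Passover; has rice flour, so not rice-free — no
C: has spelt, so not kosher-for-Passover; has honey, so not honey-free — reject
D: not usable as a fat; has spelt, so not kosher-for-Passover (and 2 more) — reject
E: all constraints satisfied — keep
F: has rice, so not rice-free — no
G: only sweet potato; none excluded — keep
H: only coconut oil, tapioca and flaxseed; none excluded — OK
I: has honey, so not honey-free — no
J: nothing on the exclusion list — OK
K: not usable as a fat; has spelt, so not kosher-for-Passover (and 1 more) — reject

E, G, H, J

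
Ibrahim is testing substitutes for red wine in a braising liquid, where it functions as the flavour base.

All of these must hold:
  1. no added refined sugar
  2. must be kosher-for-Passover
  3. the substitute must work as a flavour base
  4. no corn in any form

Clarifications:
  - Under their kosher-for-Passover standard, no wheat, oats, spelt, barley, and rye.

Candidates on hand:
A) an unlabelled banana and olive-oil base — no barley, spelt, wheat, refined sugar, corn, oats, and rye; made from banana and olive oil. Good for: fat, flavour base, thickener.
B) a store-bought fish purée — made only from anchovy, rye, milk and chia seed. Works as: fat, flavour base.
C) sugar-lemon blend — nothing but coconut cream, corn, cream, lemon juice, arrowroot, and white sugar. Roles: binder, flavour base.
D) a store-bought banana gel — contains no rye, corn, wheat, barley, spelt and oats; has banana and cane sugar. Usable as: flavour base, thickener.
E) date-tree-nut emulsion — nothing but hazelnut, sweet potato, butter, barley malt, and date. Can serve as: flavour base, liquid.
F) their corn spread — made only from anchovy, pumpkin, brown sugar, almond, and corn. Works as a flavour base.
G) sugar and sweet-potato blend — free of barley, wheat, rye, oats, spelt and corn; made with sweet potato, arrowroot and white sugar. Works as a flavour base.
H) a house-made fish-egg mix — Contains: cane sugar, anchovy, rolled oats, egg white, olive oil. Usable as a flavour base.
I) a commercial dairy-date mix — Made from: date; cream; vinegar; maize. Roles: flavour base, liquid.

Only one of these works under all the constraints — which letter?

A: no refined sugar, kosher-for-Passover — valid
B: has rye, so not kosher-for-Passover — no
C: has corn, so not corn-free; has white sugar, so not no-added-sugar — reject
D: has cane sugar, so not no-added-sugar — no
E: has barley malt, so not kosher-for-Passover — reject
F: has corn, so not corn-free; has brown sugar, so not no-added-sugar — no
G: has white sugar, so not no-added-sugar — out
H: has rolled oats, so not kosher-for-Passover; has cane sugar, so not no-added-sugar — no
I: has maize, so not corn-free — no

A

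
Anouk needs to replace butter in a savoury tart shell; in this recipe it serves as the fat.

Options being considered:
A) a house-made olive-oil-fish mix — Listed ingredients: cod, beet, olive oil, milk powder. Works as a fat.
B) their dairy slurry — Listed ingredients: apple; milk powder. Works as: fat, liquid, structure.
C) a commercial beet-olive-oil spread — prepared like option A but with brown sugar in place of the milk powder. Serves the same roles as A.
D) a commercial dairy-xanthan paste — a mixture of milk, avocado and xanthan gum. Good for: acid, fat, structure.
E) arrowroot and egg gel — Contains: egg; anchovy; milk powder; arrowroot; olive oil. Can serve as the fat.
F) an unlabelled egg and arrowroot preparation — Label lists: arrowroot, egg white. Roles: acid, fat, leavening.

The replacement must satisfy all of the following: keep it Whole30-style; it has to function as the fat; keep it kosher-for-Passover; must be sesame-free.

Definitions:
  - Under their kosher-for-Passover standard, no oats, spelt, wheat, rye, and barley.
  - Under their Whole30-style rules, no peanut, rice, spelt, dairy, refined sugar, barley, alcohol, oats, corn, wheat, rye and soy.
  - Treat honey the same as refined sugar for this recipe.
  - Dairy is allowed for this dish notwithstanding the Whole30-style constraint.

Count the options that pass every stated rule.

5

A: dairy is permitted under the Whole30-style carve-out; nothing else excluded — OK
B: dairy is permitted under the Whole30-style carve-out; nothing else excluded — OK
C: has brown sugar, so not Whole30-style — reject
D: dairy is permitted under the Whole30-style carve-out; nothing else excluded — valid
E: dairy is permitted under the Whole30-style carve-out; nothing else excluded — keep
F: all constraints satisfied — keep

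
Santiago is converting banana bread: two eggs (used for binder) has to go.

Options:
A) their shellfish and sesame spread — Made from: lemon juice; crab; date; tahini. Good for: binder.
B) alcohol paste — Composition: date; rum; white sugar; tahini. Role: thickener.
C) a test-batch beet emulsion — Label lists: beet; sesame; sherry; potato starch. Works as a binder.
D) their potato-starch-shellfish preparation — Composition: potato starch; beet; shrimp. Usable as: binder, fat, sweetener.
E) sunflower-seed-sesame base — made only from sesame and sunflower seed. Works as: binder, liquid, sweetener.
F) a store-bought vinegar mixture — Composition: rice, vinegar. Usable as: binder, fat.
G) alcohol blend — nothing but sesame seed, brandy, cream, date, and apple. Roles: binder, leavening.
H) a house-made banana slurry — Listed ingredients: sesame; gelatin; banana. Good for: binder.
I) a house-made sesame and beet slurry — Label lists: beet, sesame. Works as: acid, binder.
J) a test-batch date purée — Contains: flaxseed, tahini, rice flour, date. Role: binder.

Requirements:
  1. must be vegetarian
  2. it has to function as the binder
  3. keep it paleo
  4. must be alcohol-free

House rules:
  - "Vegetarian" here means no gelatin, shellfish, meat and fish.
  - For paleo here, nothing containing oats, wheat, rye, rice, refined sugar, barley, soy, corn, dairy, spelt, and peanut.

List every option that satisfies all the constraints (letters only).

A: has crab, so not vegetarian — out
B: not usable as a binder; has white sugar, so not paleo (and 1 more) — reject
C: has sherry, so not alcohol-free — out
D: has shrimp, so not vegetarian — reject
E: only sesame and sunflower seed; none excluded — keep
F: has rice, so not paleo — no
G: has cream, so not paleo; has brandy, so not alcohol-free — out
H: has gelatin, so not vegetarian — no
I: all constraints satisfied — OK
J: has rice flour, so not paleo — out

E, I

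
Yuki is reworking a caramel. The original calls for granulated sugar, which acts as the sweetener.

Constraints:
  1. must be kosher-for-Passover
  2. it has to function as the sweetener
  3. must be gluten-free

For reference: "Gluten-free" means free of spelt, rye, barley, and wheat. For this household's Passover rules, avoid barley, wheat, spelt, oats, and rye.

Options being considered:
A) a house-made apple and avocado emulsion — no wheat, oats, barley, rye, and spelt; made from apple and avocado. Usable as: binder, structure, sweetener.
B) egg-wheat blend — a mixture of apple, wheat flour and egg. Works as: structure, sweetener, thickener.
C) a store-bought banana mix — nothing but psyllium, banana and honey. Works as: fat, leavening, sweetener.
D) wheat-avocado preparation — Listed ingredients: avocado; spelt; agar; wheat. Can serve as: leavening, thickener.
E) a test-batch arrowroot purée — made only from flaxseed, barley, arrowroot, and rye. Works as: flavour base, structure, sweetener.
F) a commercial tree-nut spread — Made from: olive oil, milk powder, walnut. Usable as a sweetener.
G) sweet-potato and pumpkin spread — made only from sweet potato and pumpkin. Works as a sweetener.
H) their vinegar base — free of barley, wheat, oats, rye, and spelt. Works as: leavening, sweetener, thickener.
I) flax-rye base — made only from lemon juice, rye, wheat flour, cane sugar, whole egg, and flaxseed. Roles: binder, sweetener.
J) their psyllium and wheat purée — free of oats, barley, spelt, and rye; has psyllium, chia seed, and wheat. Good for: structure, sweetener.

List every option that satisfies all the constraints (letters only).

A: nothing on the exclusion list — OK
B: has wheat flour, so not gluten-free; has wheat flour, so not kosher-for-Passover — out
C: gluten-free, kosher-for-Passover — OK
D: not usable as a sweetener; has spelt, so not gluten-free (and 1 more) — reject
E: has barley, so not gluten-free; has barley, so not kosher-for-Passover — out
F: only milk powder, walnut, and olive oil; none excluded — valid
G: only pumpkin and sweet potato; none excluded — valid
H: works as a sweetener, gluten-free, kosher-for-Passover — OK
I: has rye, so not gluten-free; has rye, so not kosher-for-Passover — reject
J: has wheat, so not gluten-free; has wheat, so not kosher-for-Passover — out

A, C, F, G, H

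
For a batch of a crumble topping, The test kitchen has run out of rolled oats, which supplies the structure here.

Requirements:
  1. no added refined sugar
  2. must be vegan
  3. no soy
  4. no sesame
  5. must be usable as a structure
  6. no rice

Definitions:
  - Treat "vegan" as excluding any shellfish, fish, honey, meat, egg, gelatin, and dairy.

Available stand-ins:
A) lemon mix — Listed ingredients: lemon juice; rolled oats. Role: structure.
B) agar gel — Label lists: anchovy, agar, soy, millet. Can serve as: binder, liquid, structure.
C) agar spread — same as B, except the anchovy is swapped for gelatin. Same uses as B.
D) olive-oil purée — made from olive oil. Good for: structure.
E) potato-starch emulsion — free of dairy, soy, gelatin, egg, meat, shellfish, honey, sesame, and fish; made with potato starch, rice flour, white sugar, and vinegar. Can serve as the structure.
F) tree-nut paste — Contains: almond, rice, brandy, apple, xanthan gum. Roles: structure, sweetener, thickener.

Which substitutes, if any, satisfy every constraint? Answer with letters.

A: only rolled oats and lemon juice; none excluded — valid
B: has anchovy, so not vegan; has soy, so not soy-free — no
C: has gelatin, so not vegan; has soy, so not soy-free — no
D: all constraints satisfied — keep
E: has white sugar, so not no-added-sugar; has rice flour, so not rice-free — reject
F: has rice, so not rice-free — no

A, D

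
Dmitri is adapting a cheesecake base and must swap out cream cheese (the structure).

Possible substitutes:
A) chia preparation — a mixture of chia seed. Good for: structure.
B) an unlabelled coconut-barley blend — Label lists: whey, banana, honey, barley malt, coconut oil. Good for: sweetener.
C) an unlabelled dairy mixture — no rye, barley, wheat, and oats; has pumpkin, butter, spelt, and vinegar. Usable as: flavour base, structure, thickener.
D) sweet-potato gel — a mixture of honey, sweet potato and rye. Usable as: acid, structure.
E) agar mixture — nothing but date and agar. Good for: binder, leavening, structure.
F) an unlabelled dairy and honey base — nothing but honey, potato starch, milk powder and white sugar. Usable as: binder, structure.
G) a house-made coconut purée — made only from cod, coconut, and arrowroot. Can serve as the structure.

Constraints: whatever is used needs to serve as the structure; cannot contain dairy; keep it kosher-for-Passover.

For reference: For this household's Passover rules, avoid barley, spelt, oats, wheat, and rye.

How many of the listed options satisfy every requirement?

3

A: kosher-for-Passover, no dairy — OK
B: not usable as a structure; has barley malt, so not kosher-for-Passover (and 1 more) — out
C: has spelt, so not kosher-for-Passover; has butter, so not dairy-free — no
D: has rye, so not kosher-for-Passover — no
E: only date and agar; none excluded — OK
F: has milk powder, so not dairy-free — out
G: kosher-for-Passover, no dairy — keep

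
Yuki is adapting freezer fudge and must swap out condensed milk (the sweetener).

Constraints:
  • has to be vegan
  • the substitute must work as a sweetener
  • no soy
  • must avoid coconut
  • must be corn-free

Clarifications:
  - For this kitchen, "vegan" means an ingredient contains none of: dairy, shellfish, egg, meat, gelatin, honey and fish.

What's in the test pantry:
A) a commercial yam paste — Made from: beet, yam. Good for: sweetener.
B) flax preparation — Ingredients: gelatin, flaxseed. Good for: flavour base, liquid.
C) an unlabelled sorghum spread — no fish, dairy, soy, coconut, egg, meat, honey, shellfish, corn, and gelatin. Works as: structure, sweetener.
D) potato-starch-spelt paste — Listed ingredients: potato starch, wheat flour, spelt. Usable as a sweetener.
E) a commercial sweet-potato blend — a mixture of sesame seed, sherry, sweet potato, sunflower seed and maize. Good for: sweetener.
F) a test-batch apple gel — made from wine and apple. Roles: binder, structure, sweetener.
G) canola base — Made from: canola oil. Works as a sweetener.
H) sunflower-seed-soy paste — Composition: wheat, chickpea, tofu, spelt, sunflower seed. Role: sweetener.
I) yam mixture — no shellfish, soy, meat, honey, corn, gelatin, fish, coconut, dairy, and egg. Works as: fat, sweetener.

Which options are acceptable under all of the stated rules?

A: all constraints satisfied — valid
B: not usable as a sweetener; has gelatin, so not vegan — reject
C: no coconut, no soy — OK
D: all constraints satisfied — valid
E: has maize, so not corn-free — no
F: no corn, no coconut — keep
G: only canola oil; none excluded — keep
H: has tofu, so not soy-free — no
I: no corn, vegan — keep

A, C, D, F, G, I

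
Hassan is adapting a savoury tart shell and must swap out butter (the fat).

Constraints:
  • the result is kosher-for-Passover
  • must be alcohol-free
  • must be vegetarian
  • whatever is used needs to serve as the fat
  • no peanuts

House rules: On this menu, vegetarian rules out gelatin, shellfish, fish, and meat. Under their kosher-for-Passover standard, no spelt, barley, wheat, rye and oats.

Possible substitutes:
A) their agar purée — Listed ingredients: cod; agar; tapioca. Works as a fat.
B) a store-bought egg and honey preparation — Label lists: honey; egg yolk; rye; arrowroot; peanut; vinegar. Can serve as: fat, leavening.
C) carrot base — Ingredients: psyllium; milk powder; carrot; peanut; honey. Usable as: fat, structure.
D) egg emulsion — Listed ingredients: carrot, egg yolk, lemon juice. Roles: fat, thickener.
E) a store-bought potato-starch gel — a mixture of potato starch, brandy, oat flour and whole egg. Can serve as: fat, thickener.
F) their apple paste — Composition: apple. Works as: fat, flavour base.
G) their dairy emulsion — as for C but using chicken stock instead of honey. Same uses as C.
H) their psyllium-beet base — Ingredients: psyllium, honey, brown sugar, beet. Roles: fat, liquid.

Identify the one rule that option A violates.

usable as a fat: satisfied
vegetarian: has cod — fails
kosher-for-Passover: satisfied
peanut-free: satisfied
alcohol-free: satisfied

vegetarian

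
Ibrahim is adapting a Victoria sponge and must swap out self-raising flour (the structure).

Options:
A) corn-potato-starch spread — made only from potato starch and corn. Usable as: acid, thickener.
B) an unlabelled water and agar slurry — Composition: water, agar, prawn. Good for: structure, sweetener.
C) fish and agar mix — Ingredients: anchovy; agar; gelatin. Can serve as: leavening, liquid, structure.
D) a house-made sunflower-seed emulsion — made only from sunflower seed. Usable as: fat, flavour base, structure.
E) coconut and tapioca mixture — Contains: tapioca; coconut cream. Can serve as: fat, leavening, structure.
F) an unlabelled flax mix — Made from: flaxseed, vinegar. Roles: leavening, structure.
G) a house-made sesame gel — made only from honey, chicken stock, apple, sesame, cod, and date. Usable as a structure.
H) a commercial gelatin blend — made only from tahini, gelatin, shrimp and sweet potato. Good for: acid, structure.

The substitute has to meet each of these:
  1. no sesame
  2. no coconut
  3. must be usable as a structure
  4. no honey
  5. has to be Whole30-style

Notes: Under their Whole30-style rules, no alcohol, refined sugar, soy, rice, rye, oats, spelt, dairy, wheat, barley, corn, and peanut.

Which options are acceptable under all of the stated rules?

A: not usable as a structure; has corn, so not Whole30-style — no
B: no honey, no sesame — OK
C: all constraints satisfied — keep
D: every rule checks out — valid
E: has coconut cream, so not coconut-free — no
F: only vinegar and flaxseed; none excluded — keep
G: has honey, so not honey-free; has sesame, so not sesame-free — reject
H: has tahini, so not sesame-free — no

B, C, D, F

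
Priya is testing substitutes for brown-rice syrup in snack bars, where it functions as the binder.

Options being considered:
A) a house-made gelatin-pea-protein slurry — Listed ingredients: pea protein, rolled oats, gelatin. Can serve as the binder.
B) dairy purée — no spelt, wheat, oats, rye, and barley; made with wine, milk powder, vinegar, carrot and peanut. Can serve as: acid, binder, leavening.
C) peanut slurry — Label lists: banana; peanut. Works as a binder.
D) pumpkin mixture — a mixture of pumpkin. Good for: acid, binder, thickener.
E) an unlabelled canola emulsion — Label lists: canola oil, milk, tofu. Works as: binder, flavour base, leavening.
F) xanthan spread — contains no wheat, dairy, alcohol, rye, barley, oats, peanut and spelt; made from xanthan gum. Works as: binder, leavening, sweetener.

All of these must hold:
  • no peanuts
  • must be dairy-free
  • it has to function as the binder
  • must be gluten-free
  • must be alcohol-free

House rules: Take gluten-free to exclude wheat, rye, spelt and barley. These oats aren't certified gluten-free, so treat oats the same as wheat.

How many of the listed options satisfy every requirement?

A: has rolled oats, so not gluten-free — reject
B: has wine, so not alcohol-free; has peanut, so not peanut-free (and 1 more) — reject
C: has peanut, so not peanut-free — no
D: only pumpkin; none excluded — keep
E: has milk, so not dairy-free — reject
F: works as a binder, no dairy, no alcohol — keep

2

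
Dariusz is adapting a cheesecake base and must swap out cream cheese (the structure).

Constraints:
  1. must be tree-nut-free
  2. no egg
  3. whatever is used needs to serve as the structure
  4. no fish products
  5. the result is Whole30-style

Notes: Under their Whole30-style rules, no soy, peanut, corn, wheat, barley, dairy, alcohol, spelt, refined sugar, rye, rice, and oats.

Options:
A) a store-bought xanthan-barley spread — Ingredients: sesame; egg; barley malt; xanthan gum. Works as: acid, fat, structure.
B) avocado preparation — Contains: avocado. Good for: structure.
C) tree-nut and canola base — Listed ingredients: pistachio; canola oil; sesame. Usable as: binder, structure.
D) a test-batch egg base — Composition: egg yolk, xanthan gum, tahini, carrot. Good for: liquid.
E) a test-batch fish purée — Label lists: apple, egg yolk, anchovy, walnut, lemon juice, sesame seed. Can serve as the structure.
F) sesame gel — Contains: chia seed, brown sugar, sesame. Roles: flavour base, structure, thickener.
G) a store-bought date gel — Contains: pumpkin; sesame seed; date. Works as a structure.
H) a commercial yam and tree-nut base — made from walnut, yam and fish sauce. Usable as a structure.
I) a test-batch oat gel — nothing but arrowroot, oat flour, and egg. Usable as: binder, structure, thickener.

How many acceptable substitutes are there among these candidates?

2

A: has barley malt, so not Whole30-style; has egg, so not egg-free — no
B: every rule checks out — keep
C: has pistachio, so not tree-nut-free — reject
D: not usable as a structure; has egg yolk, so not egg-free — out
E: has walnut, so not tree-nut-free; has egg yolk, so not egg-free (and 1 more) — no
F: has brown sugar, so not Whole30-style — out
G: works as a structure, no egg, Whole30-style — keep
H: has walnut, so not tree-nut-free; has fish sauce, so not fish-free — out
I: has oat flour, so not Whole30-style; has egg, so not egg-free — no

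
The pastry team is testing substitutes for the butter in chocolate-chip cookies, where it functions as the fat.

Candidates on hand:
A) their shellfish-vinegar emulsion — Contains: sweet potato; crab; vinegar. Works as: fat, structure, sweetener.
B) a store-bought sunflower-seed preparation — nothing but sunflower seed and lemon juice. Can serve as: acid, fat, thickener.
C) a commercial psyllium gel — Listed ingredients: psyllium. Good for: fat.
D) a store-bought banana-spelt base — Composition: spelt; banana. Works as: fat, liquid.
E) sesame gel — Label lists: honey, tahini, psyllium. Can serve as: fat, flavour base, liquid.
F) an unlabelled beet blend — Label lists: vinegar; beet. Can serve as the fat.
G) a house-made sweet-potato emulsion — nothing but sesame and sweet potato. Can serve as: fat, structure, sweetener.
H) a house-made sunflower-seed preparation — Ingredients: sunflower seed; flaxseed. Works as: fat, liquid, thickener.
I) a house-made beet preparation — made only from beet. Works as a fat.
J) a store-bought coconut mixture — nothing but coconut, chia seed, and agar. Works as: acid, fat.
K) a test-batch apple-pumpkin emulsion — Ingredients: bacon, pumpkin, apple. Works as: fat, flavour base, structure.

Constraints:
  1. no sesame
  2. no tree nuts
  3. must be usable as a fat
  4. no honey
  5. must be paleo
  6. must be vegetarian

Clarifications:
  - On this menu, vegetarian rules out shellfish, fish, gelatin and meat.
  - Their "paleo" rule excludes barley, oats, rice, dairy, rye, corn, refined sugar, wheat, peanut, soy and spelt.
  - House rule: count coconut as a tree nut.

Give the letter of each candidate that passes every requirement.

A: has crab, so not vegetarian — reject
B: only sunflower seed and lemon juice; none excluded — keep
C: every rule checks out — keep
D: has spelt, so not paleo — no
E: has honey, so not honey-free; has tahini, so not sesame-free — no
F: only beet and vinegar; none excluded — OK
G: has sesame, so not sesame-free — no
H: works as a fat, paleo, no sesame — keep
I: only beet; none excluded — OK
J: has coconut, so not tree-nut-free — out
K: has bacon, so not vegetarian — out

B, C, F, H, I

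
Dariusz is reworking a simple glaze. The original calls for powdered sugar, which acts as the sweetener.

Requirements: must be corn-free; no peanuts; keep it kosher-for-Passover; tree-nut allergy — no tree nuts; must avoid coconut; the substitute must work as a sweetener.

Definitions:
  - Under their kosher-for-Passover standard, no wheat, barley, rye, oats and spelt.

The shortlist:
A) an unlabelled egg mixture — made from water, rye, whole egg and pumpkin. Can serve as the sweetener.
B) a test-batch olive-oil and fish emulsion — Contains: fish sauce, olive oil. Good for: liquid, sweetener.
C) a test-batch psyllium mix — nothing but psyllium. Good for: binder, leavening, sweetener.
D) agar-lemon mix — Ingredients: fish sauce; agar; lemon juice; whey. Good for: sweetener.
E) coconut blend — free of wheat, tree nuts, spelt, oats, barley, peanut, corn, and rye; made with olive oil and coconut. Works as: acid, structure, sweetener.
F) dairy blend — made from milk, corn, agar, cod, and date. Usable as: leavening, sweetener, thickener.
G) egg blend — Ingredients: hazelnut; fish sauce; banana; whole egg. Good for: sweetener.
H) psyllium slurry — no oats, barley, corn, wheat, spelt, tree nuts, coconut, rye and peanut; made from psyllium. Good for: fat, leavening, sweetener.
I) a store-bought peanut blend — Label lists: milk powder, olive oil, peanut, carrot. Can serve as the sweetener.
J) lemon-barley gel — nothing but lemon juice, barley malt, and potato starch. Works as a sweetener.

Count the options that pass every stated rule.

A: has rye, so not kosher-for-Passover — out
B: all constraints satisfied — OK
C: no corn, no tree nuts — OK
D: whey and fish sauce etc. — none of it excluded — keep
E: has coconut, so not coconut-free — no
F: has corn, so not corn-free — out
G: has hazelnut, so not tree-nut-free — no
H: nothing on the exclusion list — OK
I: has peanut, so not peanut-free — out
J: has barley malt, so not kosher-for-Passover — reject

4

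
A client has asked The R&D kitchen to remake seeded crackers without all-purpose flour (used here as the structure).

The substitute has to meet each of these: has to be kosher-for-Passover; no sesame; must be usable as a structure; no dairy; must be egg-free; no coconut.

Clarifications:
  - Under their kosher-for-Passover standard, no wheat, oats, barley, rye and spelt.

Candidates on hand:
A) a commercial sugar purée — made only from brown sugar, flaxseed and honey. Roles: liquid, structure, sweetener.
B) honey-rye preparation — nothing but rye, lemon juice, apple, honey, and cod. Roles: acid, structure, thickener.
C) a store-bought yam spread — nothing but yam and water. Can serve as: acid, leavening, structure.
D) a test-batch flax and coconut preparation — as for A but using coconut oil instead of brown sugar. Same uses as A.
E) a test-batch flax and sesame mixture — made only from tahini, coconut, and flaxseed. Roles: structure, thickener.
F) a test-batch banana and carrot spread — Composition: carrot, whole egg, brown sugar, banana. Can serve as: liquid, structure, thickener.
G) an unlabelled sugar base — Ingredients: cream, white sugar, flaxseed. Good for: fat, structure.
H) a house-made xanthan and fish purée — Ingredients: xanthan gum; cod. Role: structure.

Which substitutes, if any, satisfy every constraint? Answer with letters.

A, C, H

A: works as a structure, no coconut, no egg — OK
B: has rye, so not kosher-for-Passover — out
C: only yam and water; none excluded — OK
D: has coconut oil, so not coconut-free — out
E: has tahini, so not sesame-free; has coconut, so not coconut-free — no
F: has whole egg, so not egg-free — reject
G: has cream, so not dairy-free — out
H: only cod and xanthan gum; none excluded — valid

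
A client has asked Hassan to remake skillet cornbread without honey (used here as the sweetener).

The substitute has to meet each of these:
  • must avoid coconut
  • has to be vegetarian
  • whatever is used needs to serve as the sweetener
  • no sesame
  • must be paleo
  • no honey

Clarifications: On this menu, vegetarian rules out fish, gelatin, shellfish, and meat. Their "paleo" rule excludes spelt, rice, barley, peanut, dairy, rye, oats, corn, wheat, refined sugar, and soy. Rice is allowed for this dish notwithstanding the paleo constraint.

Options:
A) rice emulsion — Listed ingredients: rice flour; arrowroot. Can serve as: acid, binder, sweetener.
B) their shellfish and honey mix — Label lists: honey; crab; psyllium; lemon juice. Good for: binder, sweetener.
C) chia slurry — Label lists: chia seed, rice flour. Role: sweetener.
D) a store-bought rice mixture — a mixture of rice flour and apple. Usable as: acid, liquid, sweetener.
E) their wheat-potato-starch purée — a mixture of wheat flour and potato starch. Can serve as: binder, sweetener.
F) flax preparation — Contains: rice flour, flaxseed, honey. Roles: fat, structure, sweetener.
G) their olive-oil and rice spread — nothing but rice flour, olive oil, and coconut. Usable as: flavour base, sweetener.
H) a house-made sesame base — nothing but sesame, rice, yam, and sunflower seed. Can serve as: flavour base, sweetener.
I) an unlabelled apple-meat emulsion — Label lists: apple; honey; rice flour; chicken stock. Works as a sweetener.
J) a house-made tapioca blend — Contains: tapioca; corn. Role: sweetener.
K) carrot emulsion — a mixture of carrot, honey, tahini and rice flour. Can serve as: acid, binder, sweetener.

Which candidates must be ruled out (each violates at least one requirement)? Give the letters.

B, E, F, G, H, I, J, K

A: rice is permitted under the paleo carve-out; nothing else excluded — OK
B: has crab, so not vegetarian; has honey, so not honey-free — out
C: rice is permitted under the paleo carve-out; nothing else excluded — OK
D: rice is permitted under the paleo carve-out; nothing else excluded — keep
E: has wheat flour, so not paleo — no
F: has honey, so not honey-free — out
G: has coconut, so not coconut-free — no
H: has sesame, so not sesame-free — out
I: has chicken stock, so not vegetarian; has honey, so not honey-free — out
J: has corn, so not paleo — no
K: has honey, so not honey-free; has tahini, so not sesame-free — reject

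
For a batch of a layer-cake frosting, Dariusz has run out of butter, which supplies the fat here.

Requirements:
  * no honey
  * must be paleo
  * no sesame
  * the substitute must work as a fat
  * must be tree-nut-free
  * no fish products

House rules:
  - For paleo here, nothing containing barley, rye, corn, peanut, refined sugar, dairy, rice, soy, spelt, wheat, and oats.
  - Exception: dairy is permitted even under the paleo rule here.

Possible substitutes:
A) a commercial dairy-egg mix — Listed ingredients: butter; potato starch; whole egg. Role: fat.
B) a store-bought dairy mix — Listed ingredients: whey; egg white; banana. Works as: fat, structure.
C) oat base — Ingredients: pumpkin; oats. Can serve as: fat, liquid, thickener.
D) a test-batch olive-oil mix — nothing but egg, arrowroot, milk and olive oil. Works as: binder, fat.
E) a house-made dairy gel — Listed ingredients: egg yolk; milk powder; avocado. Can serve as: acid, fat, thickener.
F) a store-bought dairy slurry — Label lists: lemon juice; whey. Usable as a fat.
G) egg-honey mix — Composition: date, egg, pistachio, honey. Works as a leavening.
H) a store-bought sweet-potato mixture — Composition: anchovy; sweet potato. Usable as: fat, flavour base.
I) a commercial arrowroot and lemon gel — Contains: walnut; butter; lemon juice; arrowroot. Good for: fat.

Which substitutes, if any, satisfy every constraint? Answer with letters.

A: dairy is permitted under the paleo carve-out; nothing else excluded — OK
B: dairy is permitted under the paleo carve-out; nothing else excluded — OK
C: has oats, so not paleo — out
D: dairy is permitted under the paleo carve-out; nothing else excluded — valid
E: dairy is permitted under the paleo carve-out; nothing else excluded — OK
F: dairy is permitted under the paleo carve-out; nothing else excluded — keep
G: not usable as a fat; has honey, so not honey-free (and 1 more) — out
H: has anchovy, so not fish-free — no
I: has walnut, so not tree-nut-free — out

A, B, D, E, F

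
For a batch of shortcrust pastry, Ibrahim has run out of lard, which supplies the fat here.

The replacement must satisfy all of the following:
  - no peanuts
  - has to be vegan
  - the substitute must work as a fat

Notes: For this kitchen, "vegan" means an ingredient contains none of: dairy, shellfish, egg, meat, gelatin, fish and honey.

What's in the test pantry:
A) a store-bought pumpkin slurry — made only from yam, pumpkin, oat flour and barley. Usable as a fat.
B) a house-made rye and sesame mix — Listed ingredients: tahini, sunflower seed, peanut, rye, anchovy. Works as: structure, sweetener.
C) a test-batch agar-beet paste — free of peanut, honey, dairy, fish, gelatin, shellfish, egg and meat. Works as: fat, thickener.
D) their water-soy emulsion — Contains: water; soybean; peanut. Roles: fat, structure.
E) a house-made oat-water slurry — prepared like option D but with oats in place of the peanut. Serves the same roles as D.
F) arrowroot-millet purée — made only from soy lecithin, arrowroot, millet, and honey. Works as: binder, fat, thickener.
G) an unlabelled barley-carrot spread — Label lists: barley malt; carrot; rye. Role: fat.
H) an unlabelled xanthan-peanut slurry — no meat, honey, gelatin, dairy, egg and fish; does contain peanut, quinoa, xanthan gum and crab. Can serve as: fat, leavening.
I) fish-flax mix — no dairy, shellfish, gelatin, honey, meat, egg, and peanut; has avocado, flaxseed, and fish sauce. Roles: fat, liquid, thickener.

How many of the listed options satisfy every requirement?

4

A: every rule checks out — valid
B: not usable as a fat; has anchovy, so not vegan (and 1 more) — reject
C: vegan, no peanut — valid
D: has peanut, so not peanut-free — no
E: works as a fat, vegan, no peanut — OK
F: has honey, so not vegan — reject
G: nothing on the exclusion list — keep
H: has crab, so not vegan; has peanut, so not peanut-free — no
I: has fish sauce, so not vegan — reject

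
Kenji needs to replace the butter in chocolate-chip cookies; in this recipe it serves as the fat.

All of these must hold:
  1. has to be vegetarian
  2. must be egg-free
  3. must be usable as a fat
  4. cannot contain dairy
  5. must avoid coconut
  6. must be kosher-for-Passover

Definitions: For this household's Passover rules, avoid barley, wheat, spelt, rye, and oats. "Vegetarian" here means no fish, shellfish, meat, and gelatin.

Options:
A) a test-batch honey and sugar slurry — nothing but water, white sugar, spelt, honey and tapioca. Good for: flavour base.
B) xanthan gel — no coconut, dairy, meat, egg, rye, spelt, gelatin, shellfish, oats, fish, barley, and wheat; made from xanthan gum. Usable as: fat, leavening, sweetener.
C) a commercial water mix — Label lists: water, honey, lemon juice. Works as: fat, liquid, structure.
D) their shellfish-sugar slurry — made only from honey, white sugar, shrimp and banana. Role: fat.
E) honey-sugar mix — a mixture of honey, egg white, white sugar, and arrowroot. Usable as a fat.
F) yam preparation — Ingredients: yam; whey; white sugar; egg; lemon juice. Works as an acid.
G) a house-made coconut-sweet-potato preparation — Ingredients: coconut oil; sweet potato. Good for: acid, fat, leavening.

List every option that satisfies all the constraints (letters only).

B, C

A: not usable as a fat; has spelt, so not kosher-for-Passover — out
B: works as a fat, no egg, kosher-for-Passover — valid
C: no egg, vegetarian — OK
D: has shrimp, so not vegetarian — reject
E: has egg white, so not egg-free — no
F: not usable as a fat; has egg, so not egg-free (and 1 more) — no
G: has coconut oil, so not coconut-free — no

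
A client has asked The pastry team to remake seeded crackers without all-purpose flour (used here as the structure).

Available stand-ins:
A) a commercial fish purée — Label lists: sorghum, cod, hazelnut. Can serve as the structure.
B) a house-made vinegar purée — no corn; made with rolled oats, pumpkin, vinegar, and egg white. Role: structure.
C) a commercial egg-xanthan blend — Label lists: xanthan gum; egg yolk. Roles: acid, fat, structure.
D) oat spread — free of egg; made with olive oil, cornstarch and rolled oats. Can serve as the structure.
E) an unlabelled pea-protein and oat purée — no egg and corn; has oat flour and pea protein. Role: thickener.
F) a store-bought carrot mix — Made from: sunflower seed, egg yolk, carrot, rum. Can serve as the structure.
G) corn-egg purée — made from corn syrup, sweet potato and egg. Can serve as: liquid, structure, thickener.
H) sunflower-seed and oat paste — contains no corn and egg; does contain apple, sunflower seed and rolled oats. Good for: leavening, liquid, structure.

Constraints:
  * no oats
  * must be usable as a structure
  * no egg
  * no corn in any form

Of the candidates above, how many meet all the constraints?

1

A: works as a structure, no corn, no oats — keep
B: has rolled oats, so not oat-free; has egg white, so not egg-free — no
C: has egg yolk, so not egg-free — reject
D: has rolled oats, so not oat-free; has cornstarch, so not corn-free — out
E: not usable as a structure; has oat flour, so not oat-free — out
F: has egg yolk, so not egg-free — no
G: has egg, so not egg-free; has corn syrup, so not corn-free — reject
H: has rolled oats, so not oat-free — out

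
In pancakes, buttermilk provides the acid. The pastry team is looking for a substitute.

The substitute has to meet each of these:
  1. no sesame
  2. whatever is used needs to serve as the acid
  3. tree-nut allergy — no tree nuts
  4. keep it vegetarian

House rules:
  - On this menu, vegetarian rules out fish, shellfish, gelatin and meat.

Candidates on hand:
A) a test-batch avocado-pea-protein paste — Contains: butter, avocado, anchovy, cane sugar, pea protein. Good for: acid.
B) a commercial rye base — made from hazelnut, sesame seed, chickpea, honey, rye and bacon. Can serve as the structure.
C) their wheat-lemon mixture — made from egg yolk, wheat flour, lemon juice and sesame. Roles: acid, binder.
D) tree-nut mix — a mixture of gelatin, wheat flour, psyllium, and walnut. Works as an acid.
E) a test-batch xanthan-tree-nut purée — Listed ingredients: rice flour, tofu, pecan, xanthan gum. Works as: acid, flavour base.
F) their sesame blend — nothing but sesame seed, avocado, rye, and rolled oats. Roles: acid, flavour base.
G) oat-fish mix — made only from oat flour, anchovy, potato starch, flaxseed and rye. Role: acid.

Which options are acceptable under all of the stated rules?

A: has anchovy, so not vegetarian — out
B: not usable as an acid; has bacon, so not vegetarian (and 2 more) — no
C: has sesame, so not sesame-free — reject
D: has gelatin, so not vegetarian; has walnut, so not tree-nut-free — no
E: has pecan, so not tree-nut-free — no
F: has sesame seed, so not sesame-free — no
G: has anchovy, so not vegetarian — reject

none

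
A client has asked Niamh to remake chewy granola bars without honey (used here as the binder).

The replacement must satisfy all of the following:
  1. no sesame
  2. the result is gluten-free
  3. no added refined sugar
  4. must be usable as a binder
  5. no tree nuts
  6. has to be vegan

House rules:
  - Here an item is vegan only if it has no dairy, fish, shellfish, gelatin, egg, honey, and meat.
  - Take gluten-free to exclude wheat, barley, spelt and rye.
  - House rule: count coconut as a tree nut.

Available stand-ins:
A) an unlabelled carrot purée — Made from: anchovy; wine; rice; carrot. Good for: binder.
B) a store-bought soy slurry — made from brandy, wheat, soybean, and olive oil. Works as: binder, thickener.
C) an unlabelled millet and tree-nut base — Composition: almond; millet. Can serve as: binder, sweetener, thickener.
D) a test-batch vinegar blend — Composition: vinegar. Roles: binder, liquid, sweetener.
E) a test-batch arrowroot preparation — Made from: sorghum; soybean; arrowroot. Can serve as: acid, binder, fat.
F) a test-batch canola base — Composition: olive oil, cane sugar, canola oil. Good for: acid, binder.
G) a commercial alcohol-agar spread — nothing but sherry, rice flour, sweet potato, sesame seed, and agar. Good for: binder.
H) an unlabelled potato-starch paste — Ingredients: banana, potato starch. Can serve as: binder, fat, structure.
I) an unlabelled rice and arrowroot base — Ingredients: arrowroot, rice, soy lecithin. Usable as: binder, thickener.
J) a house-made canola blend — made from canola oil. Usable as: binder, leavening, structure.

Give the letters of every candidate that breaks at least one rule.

A: has anchovy, so not vegan — out
B: has wheat, so not gluten-free — reject
C: has almond, so not tree-nut-free — no
D: works as a binder, no refined sugar, no sesame — OK
E: only soybean, sorghum, and arrowroot; none excluded — valid
F: has cane sugar, so not no-added-sugar — out
G: has sesame seed, so not sesame-free — no
H: only banana and potato starch; none excluded — keep
I: only rice, soy lecithin and arrowroot; none excluded — keep
J: every rule checks out — keep

A, B, C, F, G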